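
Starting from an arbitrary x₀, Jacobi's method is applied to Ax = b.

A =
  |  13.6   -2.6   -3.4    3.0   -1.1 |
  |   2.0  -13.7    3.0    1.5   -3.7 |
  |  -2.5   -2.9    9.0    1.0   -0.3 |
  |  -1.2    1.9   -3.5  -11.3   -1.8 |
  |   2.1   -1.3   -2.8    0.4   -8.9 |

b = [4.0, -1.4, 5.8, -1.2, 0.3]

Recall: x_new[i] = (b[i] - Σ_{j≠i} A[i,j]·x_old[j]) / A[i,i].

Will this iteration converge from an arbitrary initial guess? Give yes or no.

A = D + L + U where D = diag(13.6, -13.7, 9, -11.3, -8.9).
T_J = -D⁻¹(L+U): T[4,2] = -(-2.8)/(-8.9) = -0.3146; T[4,4] = 0.
  T[0,:] = [+0.0000  +0.1912  +0.2500  -0.2206  +0.0809]
  T[1,:] = [+0.1460  +0.0000  +0.2190  +0.1095  -0.2701]
  T[2,:] = [+0.2778  +0.3222  +0.0000  -0.1111  +0.0333]
  T[3,:] = [-0.1062  +0.1681  -0.3097  +0.0000  -0.1593]
  T[4,:] = [+0.2360  -0.1461  -0.3146  +0.0449  +0.0000]
moduli |λ_i(T)| = 0.5254, 0.4163, 0.2765, 0.2284, 0.2284.
ρ = 0.5254; 0.5254 < 1 ⇒ converges.

yes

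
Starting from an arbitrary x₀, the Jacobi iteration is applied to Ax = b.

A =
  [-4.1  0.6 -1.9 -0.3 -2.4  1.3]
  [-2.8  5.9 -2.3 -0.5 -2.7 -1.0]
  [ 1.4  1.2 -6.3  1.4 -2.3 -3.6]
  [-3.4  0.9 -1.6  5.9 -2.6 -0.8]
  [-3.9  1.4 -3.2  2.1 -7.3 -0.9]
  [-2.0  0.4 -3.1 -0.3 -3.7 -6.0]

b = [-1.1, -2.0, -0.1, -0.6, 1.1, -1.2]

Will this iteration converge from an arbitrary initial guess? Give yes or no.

Diagonal D = diag(-4.1, 5.9, -6.3, 5.9, -7.3, -6); L, U strict lower/upper.
T_J = -D⁻¹(L+U): T[4,2] = -(-3.2)/(-7.3) = -0.4384; T[4,4] = 0.
  T[0,:] = [+0.0000 +0.1463 -0.4634 -0.0732 -0.5854 +0.3171]
  T[1,:] = [+0.4746 +0.0000 +0.3898 +0.0847 +0.4576 +0.1695]
  T[2,:] = [+0.2222 +0.1905 +0.0000 +0.2222 -0.3651 -0.5714]
  T[3,:] = [+0.5763 -0.1525 +0.2712 +0.0000 +0.4407 +0.1356]
  T[4,:] = [-0.5342 +0.1918 -0.4384 +0.2877 +0.0000 -0.1233]
  T[5,:] = [-0.3333 +0.0667 -0.5167 -0.0500 -0.6167 +0.0000]
moduli |λ_i(T)| = 1.3002, 0.5645, 0.5497, 0.5497, 0.0696, 0.0696.
ρ = 1.3002; 1.3002 > 1: divergent.

no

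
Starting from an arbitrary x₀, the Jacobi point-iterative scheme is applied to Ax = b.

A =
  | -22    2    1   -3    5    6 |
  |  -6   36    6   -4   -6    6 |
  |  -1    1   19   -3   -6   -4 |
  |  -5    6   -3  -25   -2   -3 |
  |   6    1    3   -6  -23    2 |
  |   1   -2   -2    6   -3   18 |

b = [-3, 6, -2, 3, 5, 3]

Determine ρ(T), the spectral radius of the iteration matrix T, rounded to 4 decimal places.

0.5926

Diagonal D = diag(-22, 36, 19, -25, -23, 18); L, U strict lower/upper.
Jacobi: T = -D⁻¹(L+U), T[3,4] = -(-2)/(-25) = -0.0800; T[3,3] = 0.
  T[0,:] = [+0.0000 +0.0909 +0.0455 -0.1364 +0.2273 +0.2727]
  T[1,:] = [+0.1667 +0.0000 -0.1667 +0.1111 +0.1667 -0.1667]
  T[2,:] = [+0.0526 -0.0526 +0.0000 +0.1579 +0.3158 +0.2105]
  T[3,:] = [-0.2000 +0.2400 -0.1200 +0.0000 -0.0800 -0.1200]
  T[4,:] = [+0.2609 +0.0435 +0.1304 -0.2609 +0.0000 +0.0870]
  T[5,:] = [-0.0556 +0.1111 +0.1111 -0.3333 +0.1667 +0.0000]
|λ(T)| sorted: 0.5926, 0.3414, 0.3127, 0.3127, 0.1197, 0.1197.
spectral radius ρ = 0.5926; 0.5926 < 1 ⇒ converges.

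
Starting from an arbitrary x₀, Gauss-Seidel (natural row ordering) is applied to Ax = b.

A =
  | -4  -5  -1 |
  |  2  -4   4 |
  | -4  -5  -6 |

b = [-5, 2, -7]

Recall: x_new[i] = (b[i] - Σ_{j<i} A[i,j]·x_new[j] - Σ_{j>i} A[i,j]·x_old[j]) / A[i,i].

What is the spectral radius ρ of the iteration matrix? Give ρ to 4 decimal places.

1.6827

Let D = diag(-4, -4, -6); L, U the strict triangles.
GS T = -(D+L)⁻¹U: row 0 first, T[0,2] = -(-1)/(-4) = -0.2500; later rows by forward substitution.
  T[0,:] = [+0.0000, -1.2500, -0.2500]
  T[1,:] = [+0.0000, -0.6250, +0.8750]
  T[2,:] = [+0.0000, +1.3542, -0.5625]
|λ(T)| sorted: 1.6827, 0.4952, 0.0000.
spectral radius ρ = 1.6827; 1.6827 > 1, so it fails to converge.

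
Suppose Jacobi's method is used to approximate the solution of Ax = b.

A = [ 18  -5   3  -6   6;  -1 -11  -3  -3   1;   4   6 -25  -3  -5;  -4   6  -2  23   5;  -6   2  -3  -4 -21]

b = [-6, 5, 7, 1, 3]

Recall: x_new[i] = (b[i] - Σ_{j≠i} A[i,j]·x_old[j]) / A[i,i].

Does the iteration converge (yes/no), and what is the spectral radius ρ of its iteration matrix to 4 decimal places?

Let D = diag(18, -11, -25, 23, -21); L, U the strict triangles.
T_J = -D⁻¹(L+U): T[4,0] = -(-6)/(-21) = -0.2857; T[4,4] = 0.
  T[0,:] = [+0.0000 +0.2778 -0.1667 +0.3333 -0.3333]
  T[1,:] = [-0.0909 +0.0000 -0.2727 -0.2727 +0.0909]
  T[2,:] = [+0.1600 +0.2400 +0.0000 -0.1200 -0.2000]
  T[3,:] = [+0.1739 -0.2609 +0.0870 +0.0000 -0.2174]
  T[4,:] = [-0.2857 +0.0952 -0.1429 -0.1905 +0.0000]
eigenvalue magnitudes: 0.5372, 0.3395, 0.3395, 0.2961, 0.2961.
ρ(T) = max|λ| = 0.5372; 0.5372 < 1: convergent.

yes, ρ = 0.5372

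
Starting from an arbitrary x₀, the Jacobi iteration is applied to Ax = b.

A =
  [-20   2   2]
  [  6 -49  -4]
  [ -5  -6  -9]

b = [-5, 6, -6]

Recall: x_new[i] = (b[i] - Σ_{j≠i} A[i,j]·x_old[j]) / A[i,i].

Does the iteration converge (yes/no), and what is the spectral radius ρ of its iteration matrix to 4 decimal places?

Diagonal D = diag(-20, -49, -9); L, U strict lower/upper.
Jacobi: T = -D⁻¹(L+U), T[0,2] = -(2)/(-20) = +0.1000; T[0,0] = 0.
  T[0,:] = [+0.0000  +0.1000  +0.1000]
  T[1,:] = [+0.1224  +0.0000  -0.0816]
  T[2,:] = [-0.5556  -0.6667  +0.0000]
eigenvalue magnitudes: 0.1776, 0.1429, 0.1429.
ρ(T) = max|λ| = 0.1776; 0.1776 < 1 ⇒ converges.

yes, ρ = 0.1776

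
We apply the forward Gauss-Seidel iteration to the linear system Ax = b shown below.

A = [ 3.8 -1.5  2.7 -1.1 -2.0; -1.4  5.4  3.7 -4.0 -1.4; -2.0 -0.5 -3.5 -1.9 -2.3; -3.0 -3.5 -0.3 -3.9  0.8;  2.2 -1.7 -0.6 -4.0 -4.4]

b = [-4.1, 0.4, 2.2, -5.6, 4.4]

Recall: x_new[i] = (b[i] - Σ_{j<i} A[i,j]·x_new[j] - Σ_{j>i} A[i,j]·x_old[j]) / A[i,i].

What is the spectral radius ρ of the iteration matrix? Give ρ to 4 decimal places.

Split A = D + L + U, D = diag(3.8, 5.4, -3.5, -3.9, -4.4).
T_GS = -(D+L)⁻¹U: row 0 first, T[0,3] = -(-1.1)/(3.8) = +0.2895; later rows by forward substitution.
  T[0,:] = [+0.0000, +0.3947, -0.7105, +0.2895, +0.5263]
  T[1,:] = [+0.0000, +0.1023, -0.8694, +0.8158, +0.3957]
  T[2,:] = [+0.0000, -0.2402, +0.5302, -0.8248, -1.0144]
  T[3,:] = [+0.0000, -0.3770, +1.2860, -0.8913, -0.4768]
  T[4,:] = [+0.0000, +0.5333, -1.2608, +0.7523, +0.6821]
|roots of det(T-λI)|: 1.2427, 0.5760, 0.5760, 0.0365, 0.0000.
ρ = 1.2427; 1.2427 > 1: divergent.

1.2427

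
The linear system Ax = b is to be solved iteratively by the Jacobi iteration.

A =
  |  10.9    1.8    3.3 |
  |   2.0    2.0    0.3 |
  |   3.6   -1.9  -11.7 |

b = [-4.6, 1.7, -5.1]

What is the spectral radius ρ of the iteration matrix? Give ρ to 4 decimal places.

0.4374

Write A = D+L+U with D = diag(10.9, 2, -11.7).
Jacobi T = -D⁻¹(L+U): T[1,2] = -(0.3)/(2) = -0.1500; T[1,1] = 0.
  T[0,:] = [+0.0000 -0.1651 -0.3028]
  T[1,:] = [-1.0000 +0.0000 -0.1500]
  T[2,:] = [+0.3077 -0.1624 +0.0000]
eigenvalue magnitudes: 0.4374, 0.3082, 0.3082.
ρ = 0.4374; 0.4374 < 1: convergent.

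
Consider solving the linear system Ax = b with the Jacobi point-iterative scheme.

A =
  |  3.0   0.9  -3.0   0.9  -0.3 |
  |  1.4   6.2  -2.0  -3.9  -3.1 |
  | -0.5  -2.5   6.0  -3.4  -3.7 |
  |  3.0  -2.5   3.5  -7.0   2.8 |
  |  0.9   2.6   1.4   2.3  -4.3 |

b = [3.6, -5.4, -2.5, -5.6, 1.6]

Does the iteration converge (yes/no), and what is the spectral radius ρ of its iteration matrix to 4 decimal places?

no, ρ = 1.3156

Let D = diag(3, 6.2, 6, -7, -4.3); L, U the strict triangles.
Jacobi T = -D⁻¹(L+U): T[1,0] = -(1.4)/(6.2) = -0.2258; T[1,1] = 0.
  T[0,:] = [+0.0000, -0.3000, +1.0000, -0.3000, +0.1000]
  T[1,:] = [-0.2258, +0.0000, +0.3226, +0.6290, +0.5000]
  T[2,:] = [+0.0833, +0.4167, +0.0000, +0.5667, +0.6167]
  T[3,:] = [+0.4286, -0.3571, +0.5000, +0.0000, +0.4000]
  T[4,:] = [+0.2093, +0.6047, +0.3256, +0.5349, +0.0000]
eigenvalue magnitudes: 1.3156, 0.6223, 0.6223, 0.5186, 0.5186.
spectral radius ρ = 1.3156; 1.3156 > 1 ⇒ diverges.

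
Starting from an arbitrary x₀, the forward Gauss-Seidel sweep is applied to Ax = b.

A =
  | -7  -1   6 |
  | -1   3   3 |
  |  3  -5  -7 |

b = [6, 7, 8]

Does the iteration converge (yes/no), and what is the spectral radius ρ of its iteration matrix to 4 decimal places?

Write A = D+L+U with D = diag(-7, 3, -7).
T_GS = -(D+L)⁻¹U: row 0 first, T[0,1] = -(-1)/(-7) = -0.1429; later rows by forward substitution.
  T[0,:] = [+0.0000  -0.1429  +0.8571]
  T[1,:] = [+0.0000  -0.0476  -0.7143]
  T[2,:] = [+0.0000  -0.0272  +0.8776]
moduli |λ_i(T)| = 0.8981, 0.0682, 0.0000.
spectral radius ρ = 0.8981; 0.8981 < 1, so it converges for any x₀.

yes, ρ = 0.8981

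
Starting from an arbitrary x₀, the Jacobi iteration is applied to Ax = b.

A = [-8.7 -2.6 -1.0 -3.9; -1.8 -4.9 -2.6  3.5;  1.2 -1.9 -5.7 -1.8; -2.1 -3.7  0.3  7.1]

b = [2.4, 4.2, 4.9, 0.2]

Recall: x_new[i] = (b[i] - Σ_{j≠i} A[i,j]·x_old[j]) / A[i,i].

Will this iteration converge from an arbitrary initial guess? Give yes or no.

yes

Let D = diag(-8.7, -4.9, -5.7, 7.1); L, U the strict triangles.
Jacobi: T = -D⁻¹(L+U), T[0,3] = -(-3.9)/(-8.7) = -0.4483; T[0,0] = 0.
  T[0,:] = [+0.0000 -0.2989 -0.1149 -0.4483]
  T[1,:] = [-0.3673 +0.0000 -0.5306 +0.7143]
  T[2,:] = [+0.2105 -0.3333 +0.0000 -0.3158]
  T[3,:] = [+0.2958 +0.5211 -0.0423 +0.0000]
|λ(T)| sorted: 0.8693, 0.6252, 0.2961, 0.2961.
ρ = 0.8693; 0.8693 < 1, so it converges for any x₀.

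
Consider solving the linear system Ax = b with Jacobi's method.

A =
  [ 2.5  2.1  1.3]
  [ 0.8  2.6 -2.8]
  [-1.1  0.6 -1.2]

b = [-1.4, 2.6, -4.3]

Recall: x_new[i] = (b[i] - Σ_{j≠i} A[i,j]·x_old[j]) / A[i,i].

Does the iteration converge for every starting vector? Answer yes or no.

Diagonal D = diag(2.5, 2.6, -1.2); L, U strict lower/upper.
T_J = -D⁻¹(L+U): T[2,0] = -(-1.1)/(-1.2) = -0.9167; T[2,2] = 0.
  T[0,:] = [+0.0000  -0.8400  -0.5200]
  T[1,:] = [-0.3077  +0.0000  +1.0769]
  T[2,:] = [-0.9167  +0.5000  +0.0000]
|roots of det(T-λI)|: 1.3886, 0.8092, 0.8092.
ρ(T) = max|λ| = 1.3886; 1.3886 > 1: divergent.

no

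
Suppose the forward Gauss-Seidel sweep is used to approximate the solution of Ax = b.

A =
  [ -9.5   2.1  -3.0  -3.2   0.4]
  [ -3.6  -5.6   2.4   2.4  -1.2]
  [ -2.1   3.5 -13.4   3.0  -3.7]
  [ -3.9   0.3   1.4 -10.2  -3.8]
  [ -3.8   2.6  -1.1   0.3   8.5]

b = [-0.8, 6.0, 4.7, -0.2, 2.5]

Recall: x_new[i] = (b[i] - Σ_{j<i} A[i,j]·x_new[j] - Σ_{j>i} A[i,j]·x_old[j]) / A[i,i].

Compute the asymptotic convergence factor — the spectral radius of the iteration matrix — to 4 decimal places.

A = D + L + U where D = diag(-9.5, -5.6, -13.4, -10.2, 8.5).
Gauss-Seidel: T = -(D+L)⁻¹U, row 0 first, T[0,3] = -(-3.2)/(-9.5) = -0.3368; later rows by forward substitution.
  T[0,:] = [+0.0000 +0.2211 -0.3158 -0.3368 +0.0421]
  T[1,:] = [+0.0000 -0.1421 +0.6316 +0.6451 -0.2414]
  T[2,:] = [+0.0000 -0.0718 +0.2145 +0.4452 -0.3458]
  T[3,:] = [+0.0000 -0.0985 +0.1688 +0.2089 -0.4432]
  T[4,:] = [+0.0000 +0.1365 -0.3126 -0.2977 +0.0635]
|roots of det(T-λI)|: 0.5841, 0.2713, 0.1661, 0.1342, 0.0000.
spectral radius ρ = 0.5841; 0.5841 < 1: convergent.

0.5841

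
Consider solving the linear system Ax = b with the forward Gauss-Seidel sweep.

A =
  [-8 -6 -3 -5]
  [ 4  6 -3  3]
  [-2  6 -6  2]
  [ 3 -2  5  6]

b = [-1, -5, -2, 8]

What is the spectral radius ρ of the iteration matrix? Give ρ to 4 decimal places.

Split A = D + L + U, D = diag(-8, 6, -6, 6).
GS T = -(D+L)⁻¹U: row 0 first, T[0,2] = -(-3)/(-8) = -0.3750; later rows by forward substitution.
  T[0,:] = [+0.0000  -0.7500  -0.3750  -0.6250]
  T[1,:] = [+0.0000  +0.5000  +0.7500  -0.0833]
  T[2,:] = [+0.0000  +0.7500  +0.8750  +0.4583]
  T[3,:] = [+0.0000  -0.0833  -0.2917  -0.0972]
moduli |λ_i(T)| = 1.4035, 0.2110, 0.2110, 0.0000.
ρ = 1.4035; 1.4035 > 1, so it fails to converge.

1.4035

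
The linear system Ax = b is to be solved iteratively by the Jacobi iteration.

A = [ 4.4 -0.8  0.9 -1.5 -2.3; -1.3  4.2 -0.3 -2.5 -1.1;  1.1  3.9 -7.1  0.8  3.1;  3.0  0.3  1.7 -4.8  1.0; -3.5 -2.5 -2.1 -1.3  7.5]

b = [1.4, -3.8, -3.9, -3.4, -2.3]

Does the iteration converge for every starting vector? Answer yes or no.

no

Write A = D+L+U with D = diag(4.4, 4.2, -7.1, -4.8, 7.5).
Jacobi: T = -D⁻¹(L+U), T[0,2] = -(0.9)/(4.4) = -0.2045; T[0,0] = 0.
  T[0,:] = [+0.0000, +0.1818, -0.2045, +0.3409, +0.5227]
  T[1,:] = [+0.3095, +0.0000, +0.0714, +0.5952, +0.2619]
  T[2,:] = [+0.1549, +0.5493, +0.0000, +0.1127, +0.4366]
  T[3,:] = [+0.6250, +0.0625, +0.3542, +0.0000, +0.2083]
  T[4,:] = [+0.4667, +0.3333, +0.2800, +0.1733, +0.0000]
|λ(T)| sorted: 1.1349, 0.5985, 0.3864, 0.3864, 0.0445.
ρ = 1.1349; 1.1349 > 1 ⇒ diverges.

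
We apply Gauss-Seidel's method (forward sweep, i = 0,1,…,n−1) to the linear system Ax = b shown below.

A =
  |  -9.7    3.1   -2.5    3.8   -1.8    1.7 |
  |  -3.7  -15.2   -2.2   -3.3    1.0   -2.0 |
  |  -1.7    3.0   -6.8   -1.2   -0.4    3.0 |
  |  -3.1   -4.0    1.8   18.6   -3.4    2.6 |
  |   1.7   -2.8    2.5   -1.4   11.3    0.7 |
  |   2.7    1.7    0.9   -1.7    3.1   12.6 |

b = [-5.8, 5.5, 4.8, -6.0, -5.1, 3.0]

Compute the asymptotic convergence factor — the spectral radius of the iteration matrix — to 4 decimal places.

Split A = D + L + U, D = diag(-9.7, -15.2, -6.8, 18.6, 11.3, 12.6).
GS T = -(D+L)⁻¹U: row 0 first, T[0,3] = -(3.8)/(-9.7) = +0.3918; later rows by forward substitution.
  T[0,:] = [+0.0000 +0.3196 -0.2577 +0.3918 -0.1856 +0.1753]
  T[1,:] = [+0.0000 -0.0778 -0.0820 -0.3125 +0.1110 -0.1742]
  T[2,:] = [+0.0000 -0.1142 +0.0283 -0.4123 +0.0365 +0.3205]
  T[3,:] = [+0.0000 +0.0476 -0.0633 +0.0380 +0.1722 -0.1791]
  T[4,:] = [+0.0000 -0.0362 +0.0044 -0.0404 +0.0687 -0.2246]
  T[5,:] = [+0.0000 -0.0345 +0.0547 +0.0027 +0.0285 -0.0058]
moduli |λ_i(T)| = 0.2675, 0.1214, 0.1117, 0.1117, 0.0489, 0.0000.
spectral radius ρ = 0.2675; 0.2675 < 1, so it converges for any x₀.

0.2675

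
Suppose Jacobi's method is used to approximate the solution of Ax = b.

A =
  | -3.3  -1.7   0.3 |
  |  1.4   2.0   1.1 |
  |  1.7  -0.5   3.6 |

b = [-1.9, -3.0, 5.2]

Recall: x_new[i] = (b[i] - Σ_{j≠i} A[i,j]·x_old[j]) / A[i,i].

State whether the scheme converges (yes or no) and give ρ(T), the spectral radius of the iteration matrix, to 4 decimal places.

Split A = D + L + U, D = diag(-3.3, 2, 3.6).
T_J = -D⁻¹(L+U): T[1,2] = -(1.1)/(2) = -0.5500; T[1,1] = 0.
  T[0,:] = [+0.0000 -0.5152 +0.0909]
  T[1,:] = [-0.7000 +0.0000 -0.5500]
  T[2,:] = [-0.4722 +0.1389 +0.0000]
eigenvalue magnitudes: 0.6732, 0.4603, 0.4603.
spectral radius ρ = 0.6732; 0.6732 < 1 ⇒ converges.

yes, ρ = 0.6732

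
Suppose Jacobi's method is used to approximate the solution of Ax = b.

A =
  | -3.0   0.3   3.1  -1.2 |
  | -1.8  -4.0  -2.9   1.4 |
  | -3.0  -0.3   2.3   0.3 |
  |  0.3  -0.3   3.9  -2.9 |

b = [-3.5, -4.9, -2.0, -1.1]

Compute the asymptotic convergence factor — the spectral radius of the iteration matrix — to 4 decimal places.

1.2875

Write A = D+L+U with D = diag(-3, -4, 2.3, -2.9).
Jacobi T = -D⁻¹(L+U): T[1,0] = -(-1.8)/(-4) = -0.4500; T[1,1] = 0.
  T[0,:] = [+0.0000, +0.1000, +1.0333, -0.4000]
  T[1,:] = [-0.4500, +0.0000, -0.7250, +0.3500]
  T[2,:] = [+1.3043, +0.1304, +0.0000, -0.1304]
  T[3,:] = [+0.1034, -0.1034, +1.3448, +0.0000]
|roots of det(T-λI)|: 1.2875, 0.7455, 0.7455, 0.1264.
ρ = 1.2875; 1.2875 > 1, so it fails to converge.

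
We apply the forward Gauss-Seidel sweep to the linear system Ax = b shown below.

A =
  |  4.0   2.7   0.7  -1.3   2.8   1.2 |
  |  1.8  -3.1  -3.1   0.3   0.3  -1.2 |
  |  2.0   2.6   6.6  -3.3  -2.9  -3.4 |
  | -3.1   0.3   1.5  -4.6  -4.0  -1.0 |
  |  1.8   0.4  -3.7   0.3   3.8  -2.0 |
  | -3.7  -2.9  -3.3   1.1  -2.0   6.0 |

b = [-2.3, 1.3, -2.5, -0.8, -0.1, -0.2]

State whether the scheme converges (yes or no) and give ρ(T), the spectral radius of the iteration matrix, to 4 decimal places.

no, ρ = 1.3925

Write A = D+L+U with D = diag(4, -3.1, 6.6, -4.6, 3.8, 6).
T_GS = -(D+L)⁻¹U: row 0 first, T[0,3] = -(-1.3)/(4) = +0.3250; later rows by forward substitution.
  T[0,:] = [+0.0000 -0.6750 -0.1750 +0.3250 -0.7000 -0.3000]
  T[1,:] = [+0.0000 -0.3919 -1.1016 +0.2855 -0.3097 -0.5613]
  T[2,:] = [+0.0000 +0.3589 +0.4870 +0.2891 +0.7735 +0.8272]
  T[3,:] = [+0.0000 +0.5464 +0.2049 -0.1061 -0.1658 +0.2179]
  T[4,:] = [+0.0000 +0.6674 +0.6569 +0.1058 +1.1304 +1.5157]
  T[5,:] = [+0.0000 -0.2860 -0.1911 +0.5521 +0.2513 +0.4639]
moduli |λ_i(T)| = 1.3925, 0.8805, 0.6889, 0.3358, 0.3358, 0.0000.
ρ(T) = max|λ| = 1.3925; 1.3925 > 1, so it fails to converge.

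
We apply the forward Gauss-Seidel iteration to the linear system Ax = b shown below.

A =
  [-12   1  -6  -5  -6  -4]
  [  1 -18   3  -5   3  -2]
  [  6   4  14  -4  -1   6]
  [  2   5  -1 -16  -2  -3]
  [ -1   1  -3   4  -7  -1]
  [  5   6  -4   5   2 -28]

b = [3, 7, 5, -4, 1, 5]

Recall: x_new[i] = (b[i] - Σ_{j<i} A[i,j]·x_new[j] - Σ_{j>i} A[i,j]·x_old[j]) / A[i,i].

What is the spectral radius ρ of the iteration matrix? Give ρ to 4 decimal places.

0.5125

A = D + L + U where D = diag(-12, -18, 14, -16, -7, -28).
Gauss-Seidel: T = -(D+L)⁻¹U, row 0 first, T[0,2] = -(-6)/(-12) = -0.5000; later rows by forward substitution.
  T[0,:] = [+0.0000 +0.0833 -0.5000 -0.4167 -0.5000 -0.3333]
  T[1,:] = [+0.0000 +0.0046 +0.1389 -0.3009 +0.1389 -0.1296]
  T[2,:] = [+0.0000 -0.0370 +0.1746 +0.5503 +0.2460 -0.2487]
  T[3,:] = [+0.0000 +0.0142 -0.0300 -0.1805 -0.1595 -0.2541]
  T[4,:] = [+0.0000 +0.0127 -0.0007 -0.3224 -0.1053 -0.1524]
  T[5,:] = [+0.0000 +0.0246 -0.0899 -0.2728 -0.1307 -0.1080]
|eigenvalues of T|: 0.5125, 0.2807, 0.0902, 0.0846, 0.0115, 0.0000.
ρ = 0.5125; 0.5125 < 1, so it converges for any x₀.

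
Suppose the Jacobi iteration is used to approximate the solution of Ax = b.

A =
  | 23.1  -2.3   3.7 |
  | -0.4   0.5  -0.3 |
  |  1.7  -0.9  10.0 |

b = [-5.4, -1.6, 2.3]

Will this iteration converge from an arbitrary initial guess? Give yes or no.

yes

Split A = D + L + U, D = diag(23.1, 0.5, 10).
T_J = -D⁻¹(L+U): T[2,0] = -(1.7)/(10) = -0.1700; T[2,2] = 0.
  T[0,:] = [+0.0000  +0.0996  -0.1602]
  T[1,:] = [+0.8000  +0.0000  +0.6000]
  T[2,:] = [-0.1700  +0.0900  +0.0000]
|λ(T)| sorted: 0.4565, 0.2960, 0.1605.
ρ(T) = max|λ| = 0.4565; 0.4565 < 1: convergent.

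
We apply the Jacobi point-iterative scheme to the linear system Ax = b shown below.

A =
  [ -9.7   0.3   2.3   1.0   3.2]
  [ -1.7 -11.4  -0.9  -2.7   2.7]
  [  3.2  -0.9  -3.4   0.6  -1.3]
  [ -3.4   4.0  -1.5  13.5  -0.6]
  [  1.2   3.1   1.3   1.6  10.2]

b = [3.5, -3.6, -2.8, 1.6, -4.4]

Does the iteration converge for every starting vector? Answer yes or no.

yes

Diagonal D = diag(-9.7, -11.4, -3.4, 13.5, 10.2); L, U strict lower/upper.
Jacobi: T = -D⁻¹(L+U), T[2,1] = -(-0.9)/(-3.4) = -0.2647; T[2,2] = 0.
  T[0,:] = [+0.0000  +0.0309  +0.2371  +0.1031  +0.3299]
  T[1,:] = [-0.1491  +0.0000  -0.0789  -0.2368  +0.2368]
  T[2,:] = [+0.9412  -0.2647  +0.0000  +0.1765  -0.3824]
  T[3,:] = [+0.2519  -0.2963  +0.1111  +0.0000  +0.0444]
  T[4,:] = [-0.1176  -0.3039  -0.1275  -0.1569  +0.0000]
|roots of det(T-λI)|: 0.6227, 0.5187, 0.2231, 0.2231, 0.1216.
ρ(T) = max|λ| = 0.6227; 0.6227 < 1 ⇒ converges.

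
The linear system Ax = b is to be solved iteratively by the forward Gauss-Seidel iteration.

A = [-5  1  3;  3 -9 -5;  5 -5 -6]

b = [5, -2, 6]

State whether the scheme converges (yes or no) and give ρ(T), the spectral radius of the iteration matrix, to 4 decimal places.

Let D = diag(-5, -9, -6); L, U the strict triangles.
T_GS = -(D+L)⁻¹U: row 0 first, T[0,2] = -(3)/(-5) = +0.6000; later rows by forward substitution.
  T[0,:] = [+0.0000 +0.2000 +0.6000]
  T[1,:] = [+0.0000 +0.0667 -0.3556]
  T[2,:] = [+0.0000 +0.1111 +0.7963]
|roots of det(T-λI)|: 0.7374, 0.1256, 0.0000.
ρ = 0.7374; 0.7374 < 1: convergent.

yes, ρ = 0.7374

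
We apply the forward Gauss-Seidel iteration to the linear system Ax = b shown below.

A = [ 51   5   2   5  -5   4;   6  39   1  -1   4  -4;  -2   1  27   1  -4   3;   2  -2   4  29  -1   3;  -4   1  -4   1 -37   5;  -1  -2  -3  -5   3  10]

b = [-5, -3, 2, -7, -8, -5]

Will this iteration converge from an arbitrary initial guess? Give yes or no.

Write A = D+L+U with D = diag(51, 39, 27, 29, -37, 10).
GS T = -(D+L)⁻¹U: row 0 first, T[0,2] = -(2)/(51) = -0.0392; later rows by forward substitution.
  T[0,:] = [+0.0000, -0.0980, -0.0392, -0.0980, +0.0980, -0.0784]
  T[1,:] = [+0.0000, +0.0151, -0.0196, +0.0407, -0.1176, +0.1146]
  T[2,:] = [+0.0000, -0.0078, -0.0022, -0.0458, +0.1598, -0.1212]
  T[3,:] = [+0.0000, +0.0089, +0.0017, +0.0159, -0.0024, -0.0734]
  T[4,:] = [+0.0000, +0.0121, +0.0040, +0.0171, -0.0311, +0.1578]
  T[5,:] = [+0.0000, -0.0083, -0.0089, -0.0126, +0.0423, -0.1053]
moduli |λ_i(T)| = 0.1665, 0.0281, 0.0281, 0.0182, 0.0182, 0.0000.
ρ = 0.1665; 0.1665 < 1, so it converges for any x₀.

yes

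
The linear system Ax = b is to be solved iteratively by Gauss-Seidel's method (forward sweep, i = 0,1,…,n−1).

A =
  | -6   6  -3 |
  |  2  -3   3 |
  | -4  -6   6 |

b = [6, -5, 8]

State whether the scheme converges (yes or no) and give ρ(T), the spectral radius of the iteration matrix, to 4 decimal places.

no, ρ = 1.4574

Split A = D + L + U, D = diag(-6, -3, 6).
T_GS = -(D+L)⁻¹U: row 0 first, T[0,2] = -(-3)/(-6) = -0.5000; later rows by forward substitution.
  T[0,:] = [+0.0000 +1.0000 -0.5000]
  T[1,:] = [+0.0000 +0.6667 +0.6667]
  T[2,:] = [+0.0000 +1.3333 +0.3333]
moduli |λ_i(T)| = 1.4574, 0.4574, 0.0000.
spectral radius ρ = 1.4574; 1.4574 > 1: divergent.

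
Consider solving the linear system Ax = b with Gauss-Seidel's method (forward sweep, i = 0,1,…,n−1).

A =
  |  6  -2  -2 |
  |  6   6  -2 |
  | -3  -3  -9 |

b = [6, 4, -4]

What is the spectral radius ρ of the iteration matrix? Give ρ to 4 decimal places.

Diagonal D = diag(6, 6, -9); L, U strict lower/upper.
Gauss-Seidel: T = -(D+L)⁻¹U, row 0 first, T[0,1] = -(-2)/(6) = +0.3333; later rows by forward substitution.
  T[0,:] = [+0.0000  +0.3333  +0.3333]
  T[1,:] = [+0.0000  -0.3333  +0.0000]
  T[2,:] = [+0.0000  +0.0000  -0.1111]
|roots of det(T-λI)|: 0.3333, 0.1111, 0.0000.
ρ = 0.3333; 0.3333 < 1, so it converges for any x₀.

0.3333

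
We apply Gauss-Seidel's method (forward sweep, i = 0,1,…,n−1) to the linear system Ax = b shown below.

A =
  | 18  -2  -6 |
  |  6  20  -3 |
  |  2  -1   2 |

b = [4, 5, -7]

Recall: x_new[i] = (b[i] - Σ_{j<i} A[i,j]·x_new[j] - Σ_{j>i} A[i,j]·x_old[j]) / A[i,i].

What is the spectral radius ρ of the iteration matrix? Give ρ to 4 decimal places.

Let D = diag(18, 20, 2); L, U the strict triangles.
GS T = -(D+L)⁻¹U: row 0 first, T[0,2] = -(-6)/(18) = +0.3333; later rows by forward substitution.
  T[0,:] = [+0.0000 +0.1111 +0.3333]
  T[1,:] = [+0.0000 -0.0333 +0.0500]
  T[2,:] = [+0.0000 -0.1278 -0.3083]
|λ(T)| sorted: 0.2827, 0.0590, 0.0000.
spectral radius ρ = 0.2827; 0.2827 < 1: convergent.

0.2827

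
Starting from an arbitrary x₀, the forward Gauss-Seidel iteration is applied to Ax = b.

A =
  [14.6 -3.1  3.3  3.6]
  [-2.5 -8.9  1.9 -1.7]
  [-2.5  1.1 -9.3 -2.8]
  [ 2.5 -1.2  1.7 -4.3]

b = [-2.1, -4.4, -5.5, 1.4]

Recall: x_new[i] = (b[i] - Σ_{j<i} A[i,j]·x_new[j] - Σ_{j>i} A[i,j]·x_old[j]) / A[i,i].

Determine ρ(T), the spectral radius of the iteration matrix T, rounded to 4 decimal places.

0.3232

Diagonal D = diag(14.6, -8.9, -9.3, -4.3); L, U strict lower/upper.
GS T = -(D+L)⁻¹U: row 0 first, T[0,1] = -(-3.1)/(14.6) = +0.2123; later rows by forward substitution.
  T[0,:] = [+0.0000  +0.2123  -0.2260  -0.2466]
  T[1,:] = [+0.0000  -0.0596  +0.2770  -0.1217]
  T[2,:] = [+0.0000  -0.0641  +0.0935  -0.2492]
  T[3,:] = [+0.0000  +0.1147  -0.1717  -0.2079]
moduli |λ_i(T)| = 0.3232, 0.1567, 0.1567, 0.0000.
ρ(T) = max|λ| = 0.3232; 0.3232 < 1: convergent.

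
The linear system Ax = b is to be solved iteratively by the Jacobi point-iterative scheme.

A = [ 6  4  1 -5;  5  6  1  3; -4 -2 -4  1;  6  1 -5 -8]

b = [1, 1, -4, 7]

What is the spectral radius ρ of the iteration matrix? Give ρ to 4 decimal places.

Write A = D+L+U with D = diag(6, 6, -4, -8).
T_J = -D⁻¹(L+U): T[1,2] = -(1)/(6) = -0.1667; T[1,1] = 0.
  T[0,:] = [+0.0000, -0.6667, -0.1667, +0.8333]
  T[1,:] = [-0.8333, +0.0000, -0.1667, -0.5000]
  T[2,:] = [-1.0000, -0.5000, +0.0000, +0.2500]
  T[3,:] = [+0.7500, +0.1250, -0.6250, +0.0000]
moduli |λ_i(T)| = 1.2238, 0.9707, 0.2005, 0.2005.
ρ = 1.2238; 1.2238 > 1: divergent.

1.2238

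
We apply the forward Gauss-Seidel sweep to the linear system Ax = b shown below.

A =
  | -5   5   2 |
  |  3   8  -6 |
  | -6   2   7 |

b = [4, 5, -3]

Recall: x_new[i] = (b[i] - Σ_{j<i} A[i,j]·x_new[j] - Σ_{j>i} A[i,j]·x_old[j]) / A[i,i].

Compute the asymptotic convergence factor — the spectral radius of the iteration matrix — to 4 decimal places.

Write A = D+L+U with D = diag(-5, 8, 7).
Gauss-Seidel: T = -(D+L)⁻¹U, row 0 first, T[0,2] = -(2)/(-5) = +0.4000; later rows by forward substitution.
  T[0,:] = [+0.0000  +1.0000  +0.4000]
  T[1,:] = [+0.0000  -0.3750  +0.6000]
  T[2,:] = [+0.0000  +0.9643  +0.1714]
eigenvalue magnitudes: 0.9100, 0.7064, 0.0000.
ρ = 0.9100; 0.9100 < 1: convergent.

0.9100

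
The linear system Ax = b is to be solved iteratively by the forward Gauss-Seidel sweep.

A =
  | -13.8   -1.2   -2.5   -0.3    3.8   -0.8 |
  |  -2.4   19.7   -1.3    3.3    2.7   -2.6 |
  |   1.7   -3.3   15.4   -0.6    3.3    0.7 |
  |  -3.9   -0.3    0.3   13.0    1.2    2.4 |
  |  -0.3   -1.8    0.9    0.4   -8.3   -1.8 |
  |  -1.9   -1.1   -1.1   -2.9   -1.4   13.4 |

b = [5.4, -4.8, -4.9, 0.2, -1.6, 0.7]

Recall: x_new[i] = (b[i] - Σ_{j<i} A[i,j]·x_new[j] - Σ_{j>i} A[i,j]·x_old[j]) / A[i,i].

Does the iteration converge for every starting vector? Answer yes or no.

Write A = D+L+U with D = diag(-13.8, 19.7, 15.4, 13, -8.3, 13.4).
Gauss-Seidel: T = -(D+L)⁻¹U, row 0 first, T[0,1] = -(-1.2)/(-13.8) = -0.0870; later rows by forward substitution.
  T[0,:] = [+0.0000, -0.0870, -0.1812, -0.0217, +0.2754, -0.0580]
  T[1,:] = [+0.0000, -0.0106, +0.0439, -0.1702, -0.1035, +0.1249]
  T[2,:] = [+0.0000, +0.0073, +0.0294, +0.0049, -0.2669, -0.0123]
  T[3,:] = [+0.0000, -0.0265, -0.0540, -0.0106, -0.0059, -0.1988]
  T[4,:] = [+0.0000, +0.0050, -0.0024, +0.0377, -0.0167, -0.2528]
  T[5,:] = [+0.0000, -0.0178, -0.0316, -0.0150, +0.0056, -0.0684]
moduli |λ_i(T)| = 0.1697, 0.1163, 0.1163, 0.0166, 0.0166, 0.0000.
spectral radius ρ = 0.1697; 0.1697 < 1: convergent.

yes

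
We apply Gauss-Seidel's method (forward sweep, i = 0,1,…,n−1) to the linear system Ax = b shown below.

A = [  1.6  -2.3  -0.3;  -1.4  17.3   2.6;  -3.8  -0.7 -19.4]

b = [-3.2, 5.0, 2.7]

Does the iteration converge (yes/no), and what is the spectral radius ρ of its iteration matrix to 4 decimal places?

Diagonal D = diag(1.6, 17.3, -19.4); L, U strict lower/upper.
Gauss-Seidel: T = -(D+L)⁻¹U, row 0 first, T[0,1] = -(-2.3)/(1.6) = +1.4375; later rows by forward substitution.
  T[0,:] = [+0.0000  +1.4375  +0.1875]
  T[1,:] = [+0.0000  +0.1163  -0.1351]
  T[2,:] = [+0.0000  -0.2858  -0.0319]
moduli |λ_i(T)| = 0.2522, 0.1678, 0.0000.
ρ(T) = max|λ| = 0.2522; 0.2522 < 1: convergent.

yes, ρ = 0.2522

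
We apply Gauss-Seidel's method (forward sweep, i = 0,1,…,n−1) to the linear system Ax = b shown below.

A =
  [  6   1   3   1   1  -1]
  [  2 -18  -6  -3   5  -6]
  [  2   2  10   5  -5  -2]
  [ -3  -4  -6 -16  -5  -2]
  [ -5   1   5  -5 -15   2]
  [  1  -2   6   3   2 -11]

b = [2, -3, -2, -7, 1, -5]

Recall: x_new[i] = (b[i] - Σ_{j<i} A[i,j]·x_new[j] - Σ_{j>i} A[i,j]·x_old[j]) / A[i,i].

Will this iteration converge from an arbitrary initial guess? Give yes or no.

Split A = D + L + U, D = diag(6, -18, 10, -16, -15, -11).
GS T = -(D+L)⁻¹U: row 0 first, T[0,4] = -(1)/(6) = -0.1667; later rows by forward substitution.
  T[0,:] = [+0.0000 -0.1667 -0.5000 -0.1667 -0.1667 +0.1667]
  T[1,:] = [+0.0000 -0.0185 -0.3889 -0.1852 +0.2593 -0.3148]
  T[2,:] = [+0.0000 +0.0370 +0.1778 -0.4296 +0.4815 +0.2296]
  T[3,:] = [+0.0000 +0.0220 +0.1243 +0.2387 -0.5266 -0.1637]
  T[4,:] = [+0.0000 +0.0593 +0.1586 -0.1796 +0.4089 +0.1879]
  T[5,:] = [+0.0000 +0.0252 +0.1850 -0.1834 +0.1311 +0.1872]
eigenvalue magnitudes: 0.8787, 0.2264, 0.2264, 0.1584, 0.0147, 0.0000.
ρ = 0.8787; 0.8787 < 1: convergent.

yes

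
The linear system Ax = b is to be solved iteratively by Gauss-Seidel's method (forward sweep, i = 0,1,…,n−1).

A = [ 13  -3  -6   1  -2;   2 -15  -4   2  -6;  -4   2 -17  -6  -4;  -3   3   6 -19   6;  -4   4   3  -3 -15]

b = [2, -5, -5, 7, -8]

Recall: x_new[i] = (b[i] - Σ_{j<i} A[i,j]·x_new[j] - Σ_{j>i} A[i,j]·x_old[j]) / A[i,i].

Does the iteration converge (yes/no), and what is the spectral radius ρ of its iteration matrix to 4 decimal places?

Let D = diag(13, -15, -17, -19, -15); L, U the strict triangles.
T_GS = -(D+L)⁻¹U: row 0 first, T[0,3] = -(1)/(13) = -0.0769; later rows by forward substitution.
  T[0,:] = [+0.0000  +0.2308  +0.4615  -0.0769  +0.1538]
  T[1,:] = [+0.0000  +0.0308  -0.2051  +0.1231  -0.3795]
  T[2,:] = [+0.0000  -0.0507  -0.1327  -0.3204  -0.3161]
  T[3,:] = [+0.0000  -0.0476  -0.1472  -0.0696  +0.1317]
  T[4,:] = [+0.0000  -0.0540  -0.1749  +0.0032  -0.2318]
eigenvalue magnitudes: 0.5027, 0.1888, 0.1828, 0.1054, 0.0000.
ρ(T) = max|λ| = 0.5027; 0.5027 < 1, so it converges for any x₀.

yes, ρ = 0.5027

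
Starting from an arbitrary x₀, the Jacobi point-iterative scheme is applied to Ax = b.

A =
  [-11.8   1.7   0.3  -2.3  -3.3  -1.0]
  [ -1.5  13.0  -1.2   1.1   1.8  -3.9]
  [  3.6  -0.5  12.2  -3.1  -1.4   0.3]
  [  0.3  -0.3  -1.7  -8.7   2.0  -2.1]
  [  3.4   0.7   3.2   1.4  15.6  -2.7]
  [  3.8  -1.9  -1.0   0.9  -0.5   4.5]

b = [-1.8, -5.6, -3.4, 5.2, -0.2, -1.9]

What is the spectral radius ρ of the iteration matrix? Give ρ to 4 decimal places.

Diagonal D = diag(-11.8, 13, 12.2, -8.7, 15.6, 4.5); L, U strict lower/upper.
Jacobi T = -D⁻¹(L+U): T[5,4] = -(-0.5)/(4.5) = +0.1111; T[5,5] = 0.
  T[0,:] = [+0.0000  +0.1441  +0.0254  -0.1949  -0.2797  -0.0847]
  T[1,:] = [+0.1154  +0.0000  +0.0923  -0.0846  -0.1385  +0.3000]
  T[2,:] = [-0.2951  +0.0410  +0.0000  +0.2541  +0.1148  -0.0246]
  T[3,:] = [+0.0345  -0.0345  -0.1954  +0.0000  +0.2299  -0.2414]
  T[4,:] = [-0.2179  -0.0449  -0.2051  -0.0897  +0.0000  +0.1731]
  T[5,:] = [-0.8444  +0.4222  +0.2222  -0.2000  +0.1111  +0.0000]
moduli |λ_i(T)| = 0.6031, 0.4659, 0.3452, 0.3452, 0.2345, 0.0887.
ρ(T) = max|λ| = 0.6031; 0.6031 < 1 ⇒ converges.

0.6031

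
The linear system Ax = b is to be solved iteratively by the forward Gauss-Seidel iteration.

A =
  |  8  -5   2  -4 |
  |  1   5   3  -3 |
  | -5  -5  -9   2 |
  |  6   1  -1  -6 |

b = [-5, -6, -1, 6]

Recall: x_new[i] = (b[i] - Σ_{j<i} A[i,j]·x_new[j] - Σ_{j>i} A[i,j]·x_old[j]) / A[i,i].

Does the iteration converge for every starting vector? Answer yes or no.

A = D + L + U where D = diag(8, 5, -9, -6).
T_GS = -(D+L)⁻¹U: row 0 first, T[0,2] = -(2)/(8) = -0.2500; later rows by forward substitution.
  T[0,:] = [+0.0000, +0.6250, -0.2500, +0.5000]
  T[1,:] = [+0.0000, -0.1250, -0.5500, +0.5000]
  T[2,:] = [+0.0000, -0.2778, +0.4444, -0.3333]
  T[3,:] = [+0.0000, +0.6505, -0.4157, +0.6389]
|roots of det(T-λI)|: 1.2743, 0.4586, 0.1426, 0.0000.
ρ(T) = max|λ| = 1.2743; 1.2743 > 1, so it fails to converge.

no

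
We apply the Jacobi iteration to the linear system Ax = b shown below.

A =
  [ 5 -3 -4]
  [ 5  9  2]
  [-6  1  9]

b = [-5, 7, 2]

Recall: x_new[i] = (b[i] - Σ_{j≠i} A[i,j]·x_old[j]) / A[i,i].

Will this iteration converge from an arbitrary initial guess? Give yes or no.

yes

A = D + L + U where D = diag(5, 9, 9).
Jacobi: T = -D⁻¹(L+U), T[0,2] = -(-4)/(5) = +0.8000; T[0,0] = 0.
  T[0,:] = [+0.0000, +0.6000, +0.8000]
  T[1,:] = [-0.5556, +0.0000, -0.2222]
  T[2,:] = [+0.6667, -0.1111, +0.0000]
|eigenvalues of T|: 0.5451, 0.3152, 0.2299.
ρ = 0.5451; 0.5451 < 1 ⇒ converges.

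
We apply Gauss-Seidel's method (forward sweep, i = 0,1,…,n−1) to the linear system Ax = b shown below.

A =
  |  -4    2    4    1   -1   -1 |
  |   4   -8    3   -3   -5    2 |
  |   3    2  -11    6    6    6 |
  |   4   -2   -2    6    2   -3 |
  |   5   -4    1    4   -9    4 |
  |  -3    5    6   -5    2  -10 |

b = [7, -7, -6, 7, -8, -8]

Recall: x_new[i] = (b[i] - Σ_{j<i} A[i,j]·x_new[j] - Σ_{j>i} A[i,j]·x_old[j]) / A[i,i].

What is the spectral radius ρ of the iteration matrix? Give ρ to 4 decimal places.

Split A = D + L + U, D = diag(-4, -8, -11, 6, -9, -10).
GS T = -(D+L)⁻¹U: row 0 first, T[0,4] = -(-1)/(-4) = -0.2500; later rows by forward substitution.
  T[0,:] = [+0.0000 +0.5000 +1.0000 +0.2500 -0.2500 -0.2500]
  T[1,:] = [+0.0000 +0.2500 +0.8750 -0.2500 -0.7500 +0.1250]
  T[2,:] = [+0.0000 +0.1818 +0.4318 +0.5682 +0.3409 +0.5000]
  T[3,:] = [+0.0000 -0.1894 -0.2311 -0.0606 -0.3030 +0.8750]
  T[4,:] = [+0.0000 +0.1027 +0.1120 +0.2862 +0.0976 +0.6944]
  T[5,:] = [+0.0000 +0.1993 +0.5345 +0.2285 +0.0756 +0.1389]
|eigenvalues of T|: 1.1400, 0.3436, 0.3436, 0.1838, 0.1838, 0.0000.
spectral radius ρ = 1.1400; 1.1400 > 1, so it fails to converge.

1.1400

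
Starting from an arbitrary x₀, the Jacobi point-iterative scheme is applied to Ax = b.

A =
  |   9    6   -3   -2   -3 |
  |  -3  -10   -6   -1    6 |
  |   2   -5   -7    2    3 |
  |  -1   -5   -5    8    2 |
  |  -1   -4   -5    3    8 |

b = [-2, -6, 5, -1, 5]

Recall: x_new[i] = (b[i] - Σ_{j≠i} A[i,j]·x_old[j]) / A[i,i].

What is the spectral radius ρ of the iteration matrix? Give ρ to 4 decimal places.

Write A = D+L+U with D = diag(9, -10, -7, 8, 8).
Jacobi: T = -D⁻¹(L+U), T[3,0] = -(-1)/(8) = +0.1250; T[3,3] = 0.
  T[0,:] = [+0.0000 -0.6667 +0.3333 +0.2222 +0.3333]
  T[1,:] = [-0.3000 +0.0000 -0.6000 -0.1000 +0.6000]
  T[2,:] = [+0.2857 -0.7143 +0.0000 +0.2857 +0.4286]
  T[3,:] = [+0.1250 +0.6250 +0.6250 +0.0000 -0.2500]
  T[4,:] = [+0.1250 +0.5000 +0.6250 -0.3750 +0.0000]
|eigenvalues of T|: 1.3873, 0.9953, 0.4006, 0.4006, 0.2892.
spectral radius ρ = 1.3873; 1.3873 > 1, so it fails to converge.

1.3873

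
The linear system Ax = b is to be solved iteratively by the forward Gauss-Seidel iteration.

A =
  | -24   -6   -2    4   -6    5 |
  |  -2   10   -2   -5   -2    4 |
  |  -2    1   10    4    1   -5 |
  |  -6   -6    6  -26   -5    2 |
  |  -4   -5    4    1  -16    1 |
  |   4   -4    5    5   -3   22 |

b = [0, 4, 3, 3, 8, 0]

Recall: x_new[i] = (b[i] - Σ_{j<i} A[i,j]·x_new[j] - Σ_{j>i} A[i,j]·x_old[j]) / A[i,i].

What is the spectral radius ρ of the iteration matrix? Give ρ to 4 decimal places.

0.7502

A = D + L + U where D = diag(-24, 10, 10, -26, -16, 22).
Gauss-Seidel: T = -(D+L)⁻¹U, row 0 first, T[0,3] = -(4)/(-24) = +0.1667; later rows by forward substitution.
  T[0,:] = [+0.0000, -0.2500, -0.0833, +0.1667, -0.2500, +0.2083]
  T[1,:] = [+0.0000, -0.0500, +0.1833, +0.5333, +0.1500, -0.3583]
  T[2,:] = [+0.0000, -0.0450, -0.0350, -0.4200, -0.1650, +0.5775]
  T[3,:] = [+0.0000, +0.0588, -0.0312, -0.2585, -0.2073, +0.2448]
  T[4,:] = [+0.0000, +0.0706, -0.0472, -0.3295, -0.0386, +0.2821]
  T[5,:] = [+0.0000, +0.0428, +0.0571, +0.1759, +0.1521, -0.2515]
moduli |λ_i(T)| = 0.7502, 0.1455, 0.0932, 0.0655, 0.0655, 0.0000.
spectral radius ρ = 0.7502; 0.7502 < 1 ⇒ converges.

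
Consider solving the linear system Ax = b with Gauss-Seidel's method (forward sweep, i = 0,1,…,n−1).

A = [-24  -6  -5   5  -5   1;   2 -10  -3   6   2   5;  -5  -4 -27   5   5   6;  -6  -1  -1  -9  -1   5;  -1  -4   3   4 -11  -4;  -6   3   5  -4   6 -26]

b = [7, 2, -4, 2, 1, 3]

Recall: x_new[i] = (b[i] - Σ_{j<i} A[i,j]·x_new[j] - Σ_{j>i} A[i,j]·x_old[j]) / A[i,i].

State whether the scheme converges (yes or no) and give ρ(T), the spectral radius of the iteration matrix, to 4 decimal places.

Write A = D+L+U with D = diag(-24, -10, -27, -9, -11, -26).
GS T = -(D+L)⁻¹U: row 0 first, T[0,1] = -(-6)/(-24) = -0.2500; later rows by forward substitution.
  T[0,:] = [+0.0000 -0.2500 -0.2083 +0.2083 -0.2083 +0.0417]
  T[1,:] = [+0.0000 -0.0500 -0.3417 +0.6417 +0.1583 +0.5083]
  T[2,:] = [+0.0000 +0.0537 +0.0892 +0.0515 +0.2003 +0.1392]
  T[3,:] = [+0.0000 +0.1663 +0.1669 -0.2159 -0.0121 +0.4558]
  T[4,:] = [+0.0000 +0.1160 +0.2282 -0.3167 +0.0116 -0.3486]
  T[5,:] = [+0.0000 +0.0634 +0.0528 -0.0040 +0.1094 -0.0748]
moduli |λ_i(T)| = 0.5570, 0.2742, 0.1202, 0.0840, 0.0840, 0.0000.
ρ(T) = max|λ| = 0.5570; 0.5570 < 1: convergent.

yes, ρ = 0.5570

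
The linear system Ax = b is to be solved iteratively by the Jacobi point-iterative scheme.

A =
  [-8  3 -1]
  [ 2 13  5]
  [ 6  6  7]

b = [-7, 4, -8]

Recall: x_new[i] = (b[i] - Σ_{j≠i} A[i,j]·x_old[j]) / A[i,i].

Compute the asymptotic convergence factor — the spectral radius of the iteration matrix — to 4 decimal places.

Diagonal D = diag(-8, 13, 7); L, U strict lower/upper.
Jacobi T = -D⁻¹(L+U): T[0,2] = -(-1)/(-8) = -0.1250; T[0,0] = 0.
  T[0,:] = [+0.0000, +0.3750, -0.1250]
  T[1,:] = [-0.1538, +0.0000, -0.3846]
  T[2,:] = [-0.8571, -0.8571, +0.0000]
moduli |λ_i(T)| = 0.7258, 0.3842, 0.3842.
ρ = 0.7258; 0.7258 < 1: convergent.

0.7258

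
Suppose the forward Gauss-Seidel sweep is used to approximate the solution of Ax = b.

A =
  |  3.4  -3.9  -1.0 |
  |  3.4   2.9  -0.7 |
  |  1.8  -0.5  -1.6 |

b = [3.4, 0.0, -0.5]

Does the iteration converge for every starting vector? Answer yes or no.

Split A = D + L + U, D = diag(3.4, 2.9, -1.6).
Gauss-Seidel: T = -(D+L)⁻¹U, row 0 first, T[0,2] = -(-1)/(3.4) = +0.2941; later rows by forward substitution.
  T[0,:] = [+0.0000 +1.1471 +0.2941]
  T[1,:] = [+0.0000 -1.3448 -0.1034]
  T[2,:] = [+0.0000 +1.7107 +0.3632]
|λ(T)| sorted: 1.2340, 0.2524, 0.0000.
spectral radius ρ = 1.2340; 1.2340 > 1 ⇒ diverges.

no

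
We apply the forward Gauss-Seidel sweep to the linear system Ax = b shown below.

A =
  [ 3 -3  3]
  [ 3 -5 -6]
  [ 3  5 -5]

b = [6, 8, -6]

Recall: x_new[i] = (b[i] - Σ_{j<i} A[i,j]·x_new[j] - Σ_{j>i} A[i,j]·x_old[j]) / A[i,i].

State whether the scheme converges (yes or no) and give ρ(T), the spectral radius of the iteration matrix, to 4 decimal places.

Write A = D+L+U with D = diag(3, -5, -5).
T_GS = -(D+L)⁻¹U: row 0 first, T[0,1] = -(-3)/(3) = +1.0000; later rows by forward substitution.
  T[0,:] = [+0.0000  +1.0000  -1.0000]
  T[1,:] = [+0.0000  +0.6000  -1.8000]
  T[2,:] = [+0.0000  +1.2000  -2.4000]
|eigenvalues of T|: 1.2000, 0.6000, 0.0000.
ρ(T) = max|λ| = 1.2000; 1.2000 > 1, so it fails to converge.

no, ρ = 1.2000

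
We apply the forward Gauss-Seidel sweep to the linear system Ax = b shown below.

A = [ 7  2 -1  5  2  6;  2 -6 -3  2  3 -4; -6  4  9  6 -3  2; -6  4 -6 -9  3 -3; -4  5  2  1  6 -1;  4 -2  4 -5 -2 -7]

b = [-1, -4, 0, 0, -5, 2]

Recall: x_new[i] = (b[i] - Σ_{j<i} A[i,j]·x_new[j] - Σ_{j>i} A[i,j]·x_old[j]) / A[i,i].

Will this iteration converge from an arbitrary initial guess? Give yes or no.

A = D + L + U where D = diag(7, -6, 9, -9, 6, -7).
T_GS = -(D+L)⁻¹U: row 0 first, T[0,1] = -(2)/(7) = -0.2857; later rows by forward substitution.
  T[0,:] = [+0.0000  -0.2857  +0.1429  -0.7143  -0.2857  -0.8571]
  T[1,:] = [+0.0000  -0.0952  -0.4524  +0.0952  +0.4048  -0.9524]
  T[2,:] = [+0.0000  -0.1481  +0.2963  -1.1852  -0.0370  -0.3704]
  T[3,:] = [+0.0000  +0.2469  -0.4938  +1.3086  +0.7284  +0.0617]
  T[4,:] = [+0.0000  -0.1029  +0.4558  -0.3786  -0.6368  +0.5021]
  T[5,:] = [+0.0000  -0.3677  +0.6027  -1.9392  -0.6384  -0.6169]
|λ(T)| sorted: 1.3345, 0.8542, 0.3364, 0.1610, 0.0490, 0.0000.
spectral radius ρ = 1.3345; 1.3345 > 1 ⇒ diverges.

no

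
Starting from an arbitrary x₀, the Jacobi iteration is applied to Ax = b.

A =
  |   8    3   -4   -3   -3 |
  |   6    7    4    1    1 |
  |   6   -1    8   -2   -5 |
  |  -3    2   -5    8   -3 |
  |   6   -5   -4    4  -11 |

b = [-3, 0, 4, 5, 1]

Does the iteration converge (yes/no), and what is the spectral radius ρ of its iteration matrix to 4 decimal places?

Write A = D+L+U with D = diag(8, 7, 8, 8, -11).
T_J = -D⁻¹(L+U): T[0,1] = -(3)/(8) = -0.3750; T[0,0] = 0.
  T[0,:] = [+0.0000, -0.3750, +0.5000, +0.3750, +0.3750]
  T[1,:] = [-0.8571, +0.0000, -0.5714, -0.1429, -0.1429]
  T[2,:] = [-0.7500, +0.1250, +0.0000, +0.2500, +0.6250]
  T[3,:] = [+0.3750, -0.2500, +0.6250, +0.0000, +0.3750]
  T[4,:] = [+0.5455, -0.4545, -0.3636, +0.3636, +0.0000]
eigenvalue magnitudes: 1.1713, 0.7369, 0.7369, 0.5148, 0.2752.
ρ(T) = max|λ| = 1.1713; 1.1713 > 1: divergent.

no, ρ = 1.1713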